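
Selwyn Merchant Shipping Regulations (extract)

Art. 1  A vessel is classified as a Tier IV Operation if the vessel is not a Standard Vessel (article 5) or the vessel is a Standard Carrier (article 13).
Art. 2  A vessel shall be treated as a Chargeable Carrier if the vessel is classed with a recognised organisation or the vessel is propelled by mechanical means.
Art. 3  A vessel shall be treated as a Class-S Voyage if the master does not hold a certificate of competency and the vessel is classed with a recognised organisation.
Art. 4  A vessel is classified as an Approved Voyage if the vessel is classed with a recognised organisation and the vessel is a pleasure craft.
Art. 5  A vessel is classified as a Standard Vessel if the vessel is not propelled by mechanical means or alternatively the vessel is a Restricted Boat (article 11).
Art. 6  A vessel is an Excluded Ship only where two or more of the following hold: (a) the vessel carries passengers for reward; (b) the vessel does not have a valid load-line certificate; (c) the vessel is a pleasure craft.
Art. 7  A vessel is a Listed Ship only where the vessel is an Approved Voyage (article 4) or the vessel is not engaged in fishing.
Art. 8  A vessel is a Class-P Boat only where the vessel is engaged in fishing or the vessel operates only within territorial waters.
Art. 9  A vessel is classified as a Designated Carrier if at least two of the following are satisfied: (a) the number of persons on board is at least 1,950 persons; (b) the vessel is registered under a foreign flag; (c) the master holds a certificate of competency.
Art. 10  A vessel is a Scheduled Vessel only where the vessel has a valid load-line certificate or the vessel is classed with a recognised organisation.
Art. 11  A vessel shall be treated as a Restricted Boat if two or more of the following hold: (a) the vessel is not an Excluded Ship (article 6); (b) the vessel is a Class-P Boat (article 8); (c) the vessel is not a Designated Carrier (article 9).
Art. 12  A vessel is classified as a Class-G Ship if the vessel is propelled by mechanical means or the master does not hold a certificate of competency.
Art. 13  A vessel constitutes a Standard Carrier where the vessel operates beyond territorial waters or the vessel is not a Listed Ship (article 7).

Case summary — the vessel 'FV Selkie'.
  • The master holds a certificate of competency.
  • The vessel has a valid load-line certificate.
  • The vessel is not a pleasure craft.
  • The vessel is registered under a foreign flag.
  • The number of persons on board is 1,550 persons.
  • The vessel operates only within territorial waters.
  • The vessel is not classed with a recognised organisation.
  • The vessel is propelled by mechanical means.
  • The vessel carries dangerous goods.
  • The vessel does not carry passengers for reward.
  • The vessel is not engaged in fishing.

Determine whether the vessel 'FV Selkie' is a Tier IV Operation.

No

Under article 6: the vessel carries passengers for reward? no; the vessel does not have a valid load-line certificate? no; the vessel is a pleasure craft? no — 0 of 3 hold (need ≥2) → not satisfied.
Under article 8: the vessel is engaged in fishing? no; or the vessel operates only within territorial waters? yes. So the vessel is a Class-P Boat.
Under article 9: number of persons on board: 1,550 persons ≥ 1,950 persons? no; the vessel is registered under a foreign flag? yes; the master holds a certificate of competency? yes — 2 of 3 hold (need ≥2) → satisfied.
Under article 11: not an Excluded Ship (article 6)? yes; Class-P Boat (article 8)? yes; not a Designated Carrier (article 9)? no — 2 of 3 hold (need ≥2) → satisfied.
Under article 5: the vessel is not propelled by mechanical means? no; or Restricted Boat (article 11)? yes. So the vessel is a Standard Vessel.
Under article 4: the vessel is classed with a recognised organisation? no; and the vessel is a pleasure craft? no. So the vessel is not an Approved Voyage.
Under article 7: Approved Voyage (article 4)? no; or the vessel is not engaged in fishing? yes. So the vessel is a Listed Ship.
Under article 13: the vessel operates beyond territorial waters? no; or not a Listed Ship (article 7)? no. So the vessel is not a Standard Carrier.
Under article 1: not a Standard Vessel (article 5)? no; or Standard Carrier (article 13)? no. So the vessel is not a Tier IV Operation.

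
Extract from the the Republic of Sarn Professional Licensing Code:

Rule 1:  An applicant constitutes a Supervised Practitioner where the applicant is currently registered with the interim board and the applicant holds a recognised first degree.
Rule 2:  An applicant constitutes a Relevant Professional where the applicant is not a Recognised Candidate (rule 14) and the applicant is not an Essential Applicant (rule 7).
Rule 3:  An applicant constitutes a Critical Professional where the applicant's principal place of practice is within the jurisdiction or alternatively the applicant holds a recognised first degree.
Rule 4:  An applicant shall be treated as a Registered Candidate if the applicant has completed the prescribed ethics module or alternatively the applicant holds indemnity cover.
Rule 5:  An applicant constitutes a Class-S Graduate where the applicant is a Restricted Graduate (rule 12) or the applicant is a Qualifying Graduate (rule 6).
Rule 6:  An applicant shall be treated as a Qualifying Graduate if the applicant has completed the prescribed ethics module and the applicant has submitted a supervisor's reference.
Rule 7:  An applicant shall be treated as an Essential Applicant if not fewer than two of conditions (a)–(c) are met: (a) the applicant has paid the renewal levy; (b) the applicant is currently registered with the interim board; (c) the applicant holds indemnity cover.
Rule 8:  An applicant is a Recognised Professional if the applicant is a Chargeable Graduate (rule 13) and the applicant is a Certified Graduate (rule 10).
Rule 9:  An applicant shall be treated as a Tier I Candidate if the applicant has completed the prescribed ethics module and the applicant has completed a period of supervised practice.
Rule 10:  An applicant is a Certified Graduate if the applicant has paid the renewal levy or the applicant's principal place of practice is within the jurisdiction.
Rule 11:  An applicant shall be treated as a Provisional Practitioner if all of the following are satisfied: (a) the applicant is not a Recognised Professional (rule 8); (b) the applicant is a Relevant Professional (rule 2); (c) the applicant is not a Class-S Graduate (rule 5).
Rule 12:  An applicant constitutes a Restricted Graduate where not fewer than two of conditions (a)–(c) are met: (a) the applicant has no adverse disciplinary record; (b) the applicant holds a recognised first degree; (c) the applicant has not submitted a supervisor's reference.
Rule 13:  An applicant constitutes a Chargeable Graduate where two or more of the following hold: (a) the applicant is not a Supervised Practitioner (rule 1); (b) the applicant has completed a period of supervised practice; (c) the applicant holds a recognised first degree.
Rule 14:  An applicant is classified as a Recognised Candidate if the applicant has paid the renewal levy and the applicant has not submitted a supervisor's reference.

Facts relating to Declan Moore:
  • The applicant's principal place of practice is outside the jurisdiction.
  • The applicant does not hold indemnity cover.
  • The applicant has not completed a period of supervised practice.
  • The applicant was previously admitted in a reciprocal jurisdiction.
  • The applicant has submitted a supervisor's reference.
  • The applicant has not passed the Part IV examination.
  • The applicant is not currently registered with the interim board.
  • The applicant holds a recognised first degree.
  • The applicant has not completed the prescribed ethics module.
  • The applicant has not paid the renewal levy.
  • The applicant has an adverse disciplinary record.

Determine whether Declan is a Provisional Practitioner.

Yes

Under rule 1: the applicant is currently registered with the interim board? no; and the applicant holds a recognised first degree? yes. So the applicant is not a Supervised Practitioner.
Under rule 13: not a Supervised Practitioner (rule 1)? yes; the applicant has completed a period of supervised practice? no; the applicant holds a recognised first degree? yes — 2 of 3 hold (need ≥2) → satisfied.
Under rule 10: the applicant has paid the renewal levy? no; or the applicant's principal place of practice is within the jurisdiction? no. So the applicant is not a Certified Graduate.
Under rule 8: Chargeable Graduate (rule 13)? yes; and Certified Graduate (rule 10)? no. So the applicant is not a Recognised Professional.
Under rule 14: the applicant has paid the renewal levy? no; and the applicant has not submitted a supervisor's reference? no. So the applicant is not a Recognised Candidate.
Under rule 7: the applicant has paid the renewal levy? no; the applicant is currently registered with the interim board? no; the applicant holds indemnity cover? no — 0 of 3 hold (need ≥2) → not satisfied.
Under rule 2: not a Recognised Candidate (rule 14)? yes; and not an Essential Applicant (rule 7)? yes. So the applicant is a Relevant Professional.
Under rule 12: the applicant has no adverse disciplinary record? no; the applicant holds a recognised first degree? yes; the applicant has not submitted a supervisor's reference? no — 1 of 3 hold (need ≥2) → not satisfied.
Under rule 6: the applicant has completed the prescribed ethics module? no; and the applicant has submitted a supervisor's reference? yes. So the applicant is not a Qualifying Graduate.
Under rule 5: Restricted Graduate (rule 12)? no; or Qualifying Graduate (rule 6)? no. So the applicant is not a Class-S Graduate.
Under rule 11: not a Recognised Professional (rule 8)? yes; and Relevant Professional (rule 2)? yes; and not a Class-S Graduate (rule 5)? yes. So the applicant is a Provisional Practitioner.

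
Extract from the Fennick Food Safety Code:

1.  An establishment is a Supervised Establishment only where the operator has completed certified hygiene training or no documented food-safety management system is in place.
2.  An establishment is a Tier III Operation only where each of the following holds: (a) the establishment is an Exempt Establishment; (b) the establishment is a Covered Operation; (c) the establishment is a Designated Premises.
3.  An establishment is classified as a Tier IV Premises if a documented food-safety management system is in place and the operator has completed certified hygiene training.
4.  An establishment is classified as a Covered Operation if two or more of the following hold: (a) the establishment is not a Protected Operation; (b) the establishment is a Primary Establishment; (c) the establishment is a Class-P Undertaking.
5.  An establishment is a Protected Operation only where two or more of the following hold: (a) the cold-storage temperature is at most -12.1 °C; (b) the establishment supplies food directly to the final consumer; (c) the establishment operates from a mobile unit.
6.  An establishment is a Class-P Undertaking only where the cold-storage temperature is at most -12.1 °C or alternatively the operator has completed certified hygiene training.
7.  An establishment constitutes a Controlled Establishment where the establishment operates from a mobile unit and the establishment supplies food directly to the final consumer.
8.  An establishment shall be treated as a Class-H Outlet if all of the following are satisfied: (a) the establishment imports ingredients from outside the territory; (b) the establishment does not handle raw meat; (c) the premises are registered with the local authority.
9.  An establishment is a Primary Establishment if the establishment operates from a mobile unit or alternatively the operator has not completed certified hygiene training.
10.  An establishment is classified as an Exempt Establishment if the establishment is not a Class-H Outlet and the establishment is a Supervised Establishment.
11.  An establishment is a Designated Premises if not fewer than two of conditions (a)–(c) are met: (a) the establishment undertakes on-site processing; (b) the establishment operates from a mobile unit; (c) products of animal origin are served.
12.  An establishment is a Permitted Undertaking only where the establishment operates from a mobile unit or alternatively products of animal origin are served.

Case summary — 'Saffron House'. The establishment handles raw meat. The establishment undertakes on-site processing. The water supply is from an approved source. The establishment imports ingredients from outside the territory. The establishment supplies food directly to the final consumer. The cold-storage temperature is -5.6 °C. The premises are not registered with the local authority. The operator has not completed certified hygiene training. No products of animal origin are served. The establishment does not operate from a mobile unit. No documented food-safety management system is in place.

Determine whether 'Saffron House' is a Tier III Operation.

Under paragraph 8: the establishment imports ingredients from outside the territory? yes; and the establishment does not handle raw meat? no; and the premises are registered with the local authority? no. So the establishment is not a Class-H Outlet.
Under paragraph 1: the operator has completed certified hygiene training? no; or no documented food-safety management system is in place? yes. So the establishment is a Supervised Establishment.
Under paragraph 10: not a Class-H Outlet (paragraph 8)? yes; and Supervised Establishment (paragraph 1)? yes. So the establishment is an Exempt Establishment.
Under paragraph 5: cold-storage temperature: -5.6 °C ≤ -12.1 °C? no; the establishment supplies food directly to the final consumer? yes; the establishment operates from a mobile unit? no — 1 of 3 hold (need ≥2) → not satisfied.
Under paragraph 9: the establishment operates from a mobile unit? no; or the operator has not completed certified hygiene training? yes. So the establishment is a Primary Establishment.
Under paragraph 6: cold-storage temperature: -5.6 °C ≤ -12.1 °C? no; or the operator has completed certified hygiene training? no. So the establishment is not a Class-P Undertaking.
Under paragraph 4: not a Protected Operation (paragraph 5)? yes; Primary Establishment (paragraph 9)? yes; Class-P Undertaking (paragraph 6)? no — 2 of 3 hold (need ≥2) → satisfied.
Under paragraph 11: the establishment undertakes on-site processing? yes; the establishment operates from a mobile unit? no; products of animal origin are served? no — 1 of 3 hold (need ≥2) → not satisfied.
Under paragraph 2: Exempt Establishment (paragraph 10)? yes; and Covered Operation (paragraph 4)? yes; and Designated Premises (paragraph 11)? no. So the establishment is not a Tier III Operation.

No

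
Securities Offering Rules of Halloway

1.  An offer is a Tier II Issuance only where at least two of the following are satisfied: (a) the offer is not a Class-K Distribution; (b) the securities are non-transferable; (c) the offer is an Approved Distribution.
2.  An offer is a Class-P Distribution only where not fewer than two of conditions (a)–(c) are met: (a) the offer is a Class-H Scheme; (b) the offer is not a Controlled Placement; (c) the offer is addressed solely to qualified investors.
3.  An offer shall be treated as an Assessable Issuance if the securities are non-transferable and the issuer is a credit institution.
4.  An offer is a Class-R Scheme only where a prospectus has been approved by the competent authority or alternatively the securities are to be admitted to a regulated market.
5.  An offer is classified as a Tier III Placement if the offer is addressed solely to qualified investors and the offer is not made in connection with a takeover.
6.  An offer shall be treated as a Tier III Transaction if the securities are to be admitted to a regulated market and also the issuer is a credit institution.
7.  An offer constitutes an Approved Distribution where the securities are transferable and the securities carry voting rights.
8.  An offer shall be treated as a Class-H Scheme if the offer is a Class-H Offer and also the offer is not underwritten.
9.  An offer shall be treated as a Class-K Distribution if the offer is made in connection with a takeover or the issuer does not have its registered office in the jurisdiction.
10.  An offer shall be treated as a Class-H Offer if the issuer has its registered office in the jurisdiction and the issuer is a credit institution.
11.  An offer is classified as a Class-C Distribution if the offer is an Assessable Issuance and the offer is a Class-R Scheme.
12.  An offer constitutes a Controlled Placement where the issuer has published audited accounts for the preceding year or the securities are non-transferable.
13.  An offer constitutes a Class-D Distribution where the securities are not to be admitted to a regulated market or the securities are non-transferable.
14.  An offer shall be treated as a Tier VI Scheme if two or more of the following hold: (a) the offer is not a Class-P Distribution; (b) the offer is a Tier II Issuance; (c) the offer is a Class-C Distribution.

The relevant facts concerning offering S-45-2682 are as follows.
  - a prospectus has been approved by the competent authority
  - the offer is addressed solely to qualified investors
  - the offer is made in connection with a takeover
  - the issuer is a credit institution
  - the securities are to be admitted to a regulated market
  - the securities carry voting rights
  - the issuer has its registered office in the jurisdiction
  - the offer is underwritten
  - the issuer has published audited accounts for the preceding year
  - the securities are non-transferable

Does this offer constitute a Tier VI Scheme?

Yes

paragraph 10 — Class-H Offer: [the issuer has its registered office in the jurisdiction? yes] AND [the issuer is a credit institution? yes] → satisfied.
paragraph 8 — Class-H Scheme: [Class-H Offer (paragraph 10)? yes] AND [the offer is not underwritten? no] → not satisfied.
paragraph 12 — Controlled Placement: [the issuer has published audited accounts for the preceding year? yes] OR [the securities are non-transferable? yes] → satisfied.
paragraph 2 — Class-P Distribution: Class-H Scheme (paragraph 8)? no; not a Controlled Placement (paragraph 12)? no; the offer is addressed solely to qualified investors? yes — 1 of 3 hold (need ≥2) → not satisfied.
paragraph 9 — Class-K Distribution: [the offer is made in connection with a takeover? yes] OR [the issuer does not have its registered office in the jurisdiction? no] → satisfied.
paragraph 7 — Approved Distribution: [the securities are transferable? no] AND [the securities carry voting rights? yes] → not satisfied.
paragraph 1 — Tier II Issuance: not a Class-K Distribution (paragraph 9)? no; the securities are non-transferable? yes; Approved Distribution (paragraph 7)? no — 1 of 3 hold (need ≥2) → not satisfied.
paragraph 3 — Assessable Issuance: [the securities are non-transferable? yes] AND [the issuer is a credit institution? yes] → satisfied.
paragraph 4 — Class-R Scheme: [a prospectus has been approved by the competent authority? yes] OR [the securities are to be admitted to a regulated market? yes] → satisfied.
paragraph 11 — Class-C Distribution: [Assessable Issuance (paragraph 3)? yes] AND [Class-R Scheme (paragraph 4)? yes] → satisfied.
paragraph 14 — Tier VI Scheme: not a Class-P Distribution (paragraph 2)? yes; Tier II Issuance (paragraph 1)? no; Class-C Distribution (paragraph 11)? yes — 2 of 3 hold (need ≥2) → satisfied.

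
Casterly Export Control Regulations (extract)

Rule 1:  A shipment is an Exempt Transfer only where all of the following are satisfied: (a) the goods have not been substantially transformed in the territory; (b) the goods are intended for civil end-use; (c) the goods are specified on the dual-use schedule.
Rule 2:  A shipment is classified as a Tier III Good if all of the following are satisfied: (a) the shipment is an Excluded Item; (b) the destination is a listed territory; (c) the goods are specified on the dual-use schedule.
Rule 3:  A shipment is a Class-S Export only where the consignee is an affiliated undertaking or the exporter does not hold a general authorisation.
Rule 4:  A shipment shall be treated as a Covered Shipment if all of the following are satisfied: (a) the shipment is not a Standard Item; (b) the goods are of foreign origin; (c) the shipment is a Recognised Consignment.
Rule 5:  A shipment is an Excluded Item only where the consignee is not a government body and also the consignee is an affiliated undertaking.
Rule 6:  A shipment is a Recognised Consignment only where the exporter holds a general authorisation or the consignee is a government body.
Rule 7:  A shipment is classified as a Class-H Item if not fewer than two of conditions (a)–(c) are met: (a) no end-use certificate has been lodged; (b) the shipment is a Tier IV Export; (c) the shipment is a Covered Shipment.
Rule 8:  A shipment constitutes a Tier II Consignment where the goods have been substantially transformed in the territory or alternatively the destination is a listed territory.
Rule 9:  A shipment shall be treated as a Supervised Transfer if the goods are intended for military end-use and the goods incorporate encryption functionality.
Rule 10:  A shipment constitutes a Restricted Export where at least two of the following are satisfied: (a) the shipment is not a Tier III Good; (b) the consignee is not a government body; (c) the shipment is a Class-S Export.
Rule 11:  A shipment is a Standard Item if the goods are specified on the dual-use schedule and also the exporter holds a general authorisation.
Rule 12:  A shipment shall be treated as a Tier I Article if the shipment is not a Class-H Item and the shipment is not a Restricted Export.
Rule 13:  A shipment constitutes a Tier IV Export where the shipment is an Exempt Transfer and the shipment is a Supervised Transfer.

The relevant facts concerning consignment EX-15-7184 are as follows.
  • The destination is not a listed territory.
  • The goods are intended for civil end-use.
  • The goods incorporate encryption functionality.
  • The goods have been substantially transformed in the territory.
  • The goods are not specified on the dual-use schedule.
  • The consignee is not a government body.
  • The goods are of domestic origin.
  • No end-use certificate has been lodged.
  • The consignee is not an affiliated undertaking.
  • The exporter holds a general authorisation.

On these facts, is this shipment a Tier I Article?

rule 1 — Exempt Transfer: [the goods have not been substantially transformed in the territory? no] AND [the goods are intended for civil end-use? yes] AND [the goods are specified on the dual-use schedule? no] → not satisfied.
rule 9 — Supervised Transfer: [the goods are intended for military end-use? no] AND [the goods incorporate encryption functionality? yes] → not satisfied.
rule 13 — Tier IV Export: [Exempt Transfer (rule 1)? no] AND [Supervised Transfer (rule 9)? no] → not satisfied.
rule 11 — Standard Item: [the goods are specified on the dual-use schedule? no] AND [the exporter holds a general authorisation? yes] → not satisfied.
rule 6 — Recognised Consignment: [the exporter holds a general authorisation? yes] OR [the consignee is a government body? no] → satisfied.
rule 4 — Covered Shipment: [not a Standard Item (rule 11)? yes] AND [the goods are of foreign origin? no] AND [Recognised Consignment (rule 6)? yes] → not satisfied.
rule 7 — Class-H Item: no end-use certificate has been lodged? yes; Tier IV Export (rule 13)? no; Covered Shipment (rule 4)? no — 1 of 3 hold (need ≥2) → not satisfied.
rule 5 — Excluded Item: [the consignee is not a government body? yes] AND [the consignee is an affiliated undertaking? no] → not satisfied.
rule 2 — Tier III Good: [Excluded Item (rule 5)? no] AND [the destination is a listed territory? no] AND [the goods are specified on the dual-use schedule? no] → not satisfied.
rule 3 — Class-S Export: [the consignee is an affiliated undertaking? no] OR [the exporter does not hold a general authorisation? no] → not satisfied.
rule 10 — Restricted Export: not a Tier III Good (rule 2)? yes; the consignee is not a government body? yes; Class-S Export (rule 3)? no — 2 of 3 hold (need ≥2) → satisfied.
rule 12 — Tier I Article: [not a Class-H Item (rule 7)? yes] AND [not a Restricted Export (rule 10)? no] → not satisfied.

No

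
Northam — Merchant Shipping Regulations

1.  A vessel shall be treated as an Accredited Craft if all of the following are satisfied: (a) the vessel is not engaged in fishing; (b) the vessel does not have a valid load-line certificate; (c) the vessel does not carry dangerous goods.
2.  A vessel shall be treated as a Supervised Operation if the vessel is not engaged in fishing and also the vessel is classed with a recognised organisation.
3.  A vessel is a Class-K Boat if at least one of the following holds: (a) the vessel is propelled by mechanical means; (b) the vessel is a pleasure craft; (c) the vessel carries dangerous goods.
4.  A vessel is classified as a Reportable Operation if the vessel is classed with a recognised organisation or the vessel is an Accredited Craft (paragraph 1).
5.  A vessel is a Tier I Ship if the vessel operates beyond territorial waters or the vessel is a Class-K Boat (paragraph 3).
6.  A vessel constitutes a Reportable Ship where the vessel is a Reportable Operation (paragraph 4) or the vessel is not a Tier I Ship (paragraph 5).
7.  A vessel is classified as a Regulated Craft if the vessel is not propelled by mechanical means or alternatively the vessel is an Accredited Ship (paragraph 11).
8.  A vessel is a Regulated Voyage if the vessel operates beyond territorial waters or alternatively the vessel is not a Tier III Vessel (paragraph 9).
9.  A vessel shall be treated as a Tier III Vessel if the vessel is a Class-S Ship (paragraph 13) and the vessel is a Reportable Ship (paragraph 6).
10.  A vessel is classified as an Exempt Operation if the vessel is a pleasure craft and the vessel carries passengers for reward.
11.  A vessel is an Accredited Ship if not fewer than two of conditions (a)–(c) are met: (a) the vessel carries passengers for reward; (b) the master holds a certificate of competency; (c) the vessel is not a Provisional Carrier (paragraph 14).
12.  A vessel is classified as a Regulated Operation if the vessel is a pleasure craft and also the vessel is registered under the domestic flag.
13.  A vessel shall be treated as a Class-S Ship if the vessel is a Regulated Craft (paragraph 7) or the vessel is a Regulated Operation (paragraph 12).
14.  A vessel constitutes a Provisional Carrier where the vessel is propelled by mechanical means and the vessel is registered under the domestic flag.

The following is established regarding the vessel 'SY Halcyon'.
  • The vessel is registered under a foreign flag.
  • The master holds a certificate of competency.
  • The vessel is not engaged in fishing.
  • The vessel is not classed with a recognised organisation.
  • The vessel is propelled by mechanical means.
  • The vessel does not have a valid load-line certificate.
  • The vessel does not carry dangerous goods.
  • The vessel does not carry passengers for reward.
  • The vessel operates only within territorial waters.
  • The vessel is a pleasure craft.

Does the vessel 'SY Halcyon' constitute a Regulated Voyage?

No

paragraph 14 — Provisional Carrier: [the vessel is propelled by mechanical means? yes] AND [the vessel is registered under the domestic flag? no] → not satisfied.
paragraph 11 — Accredited Ship: the vessel carries passengers for reward? no; the master holds a certificate of competency? yes; not a Provisional Carrier (paragraph 14)? yes — 2 of 3 hold (need ≥2) → satisfied.
paragraph 7 — Regulated Craft: [the vessel is not propelled by mechanical means? no] OR [Accredited Ship (paragraph 11)? yes] → satisfied.
paragraph 12 — Regulated Operation: [the vessel is a pleasure craft? yes] AND [the vessel is registered under the domestic flag? no] → not satisfied.
paragraph 13 — Class-S Ship: [Regulated Craft (paragraph 7)? yes] OR [Regulated Operation (paragraph 12)? no] → satisfied.
paragraph 1 — Accredited Craft: [the vessel is not engaged in fishing? yes] AND [the vessel does not have a valid load-line certificate? yes] AND [the vessel does not carry dangerous goods? yes] → satisfied.
paragraph 4 — Reportable Operation: [the vessel is classed with a recognised organisation? no] OR [Accredited Craft (paragraph 1)? yes] → satisfied.
paragraph 3 — Class-K Boat: [the vessel is propelled by mechanical means? yes] OR [the vessel is a pleasure craft? yes] OR [the vessel carries dangerous goods? no] → satisfied.
paragraph 5 — Tier I Ship: [the vessel operates beyond territorial waters? no] OR [Class-K Boat (paragraph 3)? yes] → satisfied.
paragraph 6 — Reportable Ship: [Reportable Operation (paragraph 4)? yes] OR [not a Tier I Ship (paragraph 5)? no] → satisfied.
paragraph 9 — Tier III Vessel: [Class-S Ship (paragraph 13)? yes] AND [Reportable Ship (paragraph 6)? yes] → satisfied.
paragraph 8 — Regulated Voyage: [the vessel operates beyond territorial waters? no] OR [not a Tier III Vessel (paragraph 9)? no] → not satisfied.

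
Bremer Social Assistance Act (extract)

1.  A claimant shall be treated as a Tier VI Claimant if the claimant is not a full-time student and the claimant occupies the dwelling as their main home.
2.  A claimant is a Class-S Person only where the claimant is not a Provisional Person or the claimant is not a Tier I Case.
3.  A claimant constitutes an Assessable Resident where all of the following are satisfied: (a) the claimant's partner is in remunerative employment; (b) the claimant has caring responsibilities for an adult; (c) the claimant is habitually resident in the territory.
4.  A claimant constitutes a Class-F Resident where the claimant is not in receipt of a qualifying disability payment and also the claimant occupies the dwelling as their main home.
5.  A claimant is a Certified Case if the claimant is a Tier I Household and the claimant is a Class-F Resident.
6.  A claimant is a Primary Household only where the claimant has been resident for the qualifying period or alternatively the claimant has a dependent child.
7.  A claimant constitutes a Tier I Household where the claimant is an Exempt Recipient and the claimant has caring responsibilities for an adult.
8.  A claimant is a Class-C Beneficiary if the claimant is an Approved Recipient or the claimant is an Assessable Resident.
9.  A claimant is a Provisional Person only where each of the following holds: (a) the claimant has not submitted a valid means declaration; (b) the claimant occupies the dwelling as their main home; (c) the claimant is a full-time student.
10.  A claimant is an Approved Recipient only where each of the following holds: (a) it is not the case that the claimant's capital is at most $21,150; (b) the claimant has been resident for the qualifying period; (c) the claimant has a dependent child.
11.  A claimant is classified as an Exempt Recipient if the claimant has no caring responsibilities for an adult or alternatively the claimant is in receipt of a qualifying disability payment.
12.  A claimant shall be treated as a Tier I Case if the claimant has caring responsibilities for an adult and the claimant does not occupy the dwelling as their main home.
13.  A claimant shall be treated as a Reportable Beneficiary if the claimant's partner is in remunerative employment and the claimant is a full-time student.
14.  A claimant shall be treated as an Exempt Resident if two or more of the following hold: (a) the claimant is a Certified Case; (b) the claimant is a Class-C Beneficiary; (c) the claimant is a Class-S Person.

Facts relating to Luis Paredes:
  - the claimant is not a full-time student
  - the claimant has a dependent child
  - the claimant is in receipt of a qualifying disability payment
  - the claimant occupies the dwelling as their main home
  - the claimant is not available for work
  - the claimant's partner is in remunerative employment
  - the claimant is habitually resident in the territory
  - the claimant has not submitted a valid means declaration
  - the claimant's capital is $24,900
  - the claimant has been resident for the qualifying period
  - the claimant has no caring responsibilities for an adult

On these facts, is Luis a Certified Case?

paragraph 11 — Exempt Recipient: [the claimant has no caring responsibilities for an adult? yes] OR [the claimant is in receipt of a qualifying disability payment? yes] → satisfied.
paragraph 7 — Tier I Household: [Exempt Recipient (paragraph 11)? yes] AND [the claimant has caring responsibilities for an adult? no] → not satisfied.
paragraph 4 — Class-F Resident: [the claimant is not in receipt of a qualifying disability payment? no] AND [the claimant occupies the dwelling as their main home? yes] → not satisfied.
paragraph 5 — Certified Case: [Tier I Household (paragraph 7)? no] AND [Class-F Resident (paragraph 4)? no] → not satisfied.

No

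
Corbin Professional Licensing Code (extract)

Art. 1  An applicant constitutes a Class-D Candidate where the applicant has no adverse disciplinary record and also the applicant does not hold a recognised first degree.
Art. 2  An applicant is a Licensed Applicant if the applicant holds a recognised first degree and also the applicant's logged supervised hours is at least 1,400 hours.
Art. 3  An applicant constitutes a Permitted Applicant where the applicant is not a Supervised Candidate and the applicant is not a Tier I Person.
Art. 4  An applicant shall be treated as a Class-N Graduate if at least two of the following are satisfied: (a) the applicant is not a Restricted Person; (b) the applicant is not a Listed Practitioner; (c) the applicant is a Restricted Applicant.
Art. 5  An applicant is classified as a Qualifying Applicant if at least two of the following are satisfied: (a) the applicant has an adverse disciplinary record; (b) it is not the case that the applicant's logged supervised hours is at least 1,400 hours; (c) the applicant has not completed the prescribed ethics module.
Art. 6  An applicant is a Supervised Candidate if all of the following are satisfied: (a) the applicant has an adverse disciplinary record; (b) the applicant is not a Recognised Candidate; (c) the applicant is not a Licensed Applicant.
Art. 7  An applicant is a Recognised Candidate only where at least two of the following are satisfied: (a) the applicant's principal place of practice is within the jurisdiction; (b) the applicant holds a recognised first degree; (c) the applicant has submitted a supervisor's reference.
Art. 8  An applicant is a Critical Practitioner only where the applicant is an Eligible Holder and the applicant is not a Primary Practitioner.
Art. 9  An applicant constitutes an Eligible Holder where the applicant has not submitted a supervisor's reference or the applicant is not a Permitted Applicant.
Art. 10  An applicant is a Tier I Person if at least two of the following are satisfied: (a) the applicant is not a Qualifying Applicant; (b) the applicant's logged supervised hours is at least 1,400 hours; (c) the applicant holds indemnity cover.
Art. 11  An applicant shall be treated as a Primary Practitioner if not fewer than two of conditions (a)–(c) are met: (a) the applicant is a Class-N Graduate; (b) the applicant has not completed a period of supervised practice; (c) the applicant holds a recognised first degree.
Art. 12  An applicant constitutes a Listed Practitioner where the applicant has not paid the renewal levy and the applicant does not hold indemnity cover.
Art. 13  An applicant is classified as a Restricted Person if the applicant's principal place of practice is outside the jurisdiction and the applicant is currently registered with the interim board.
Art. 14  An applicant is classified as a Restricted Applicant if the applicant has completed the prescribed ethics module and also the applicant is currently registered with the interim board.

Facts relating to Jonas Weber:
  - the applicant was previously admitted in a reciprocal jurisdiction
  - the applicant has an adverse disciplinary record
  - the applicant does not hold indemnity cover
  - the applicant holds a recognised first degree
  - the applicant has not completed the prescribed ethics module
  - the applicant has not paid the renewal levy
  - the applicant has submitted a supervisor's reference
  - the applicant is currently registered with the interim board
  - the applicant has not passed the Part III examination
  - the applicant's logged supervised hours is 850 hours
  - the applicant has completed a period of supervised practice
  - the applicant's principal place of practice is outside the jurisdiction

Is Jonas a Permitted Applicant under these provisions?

Under article 7: the applicant's principal place of practice is within the jurisdiction? no; the applicant holds a recognised first degree? yes; the applicant has submitted a supervisor's reference? yes — 2 of 3 hold (need ≥2) → satisfied.
Under article 2: the applicant holds a recognised first degree? yes; and applicant's logged supervised hours: 850 hours ≥ 1,400 hours? no. So the applicant is not a Licensed Applicant.
Under article 6: the applicant has an adverse disciplinary record? yes; and not a Recognised Candidate (article 7)? no; and not a Licensed Applicant (article 2)? yes. So the applicant is not a Supervised Candidate.
Under article 5: the applicant has an adverse disciplinary record? yes; applicant's logged supervised hours: 850 hours ≥ 1,400 hours? no, so negated condition yes; the applicant has not completed the prescribed ethics module? yes — 3 of 3 hold (need ≥2) → satisfied.
Under article 10: not a Qualifying Applicant (article 5)? no; applicant's logged supervised hours: 850 hours ≥ 1,400 hours? no; the applicant holds indemnity cover? no — 0 of 3 hold (need ≥2) → not satisfied.
Under article 3: not a Supervised Candidate (article 6)? yes; and not a Tier I Person (article 10)? yes. So the applicant is a Permitted Applicant.

Yes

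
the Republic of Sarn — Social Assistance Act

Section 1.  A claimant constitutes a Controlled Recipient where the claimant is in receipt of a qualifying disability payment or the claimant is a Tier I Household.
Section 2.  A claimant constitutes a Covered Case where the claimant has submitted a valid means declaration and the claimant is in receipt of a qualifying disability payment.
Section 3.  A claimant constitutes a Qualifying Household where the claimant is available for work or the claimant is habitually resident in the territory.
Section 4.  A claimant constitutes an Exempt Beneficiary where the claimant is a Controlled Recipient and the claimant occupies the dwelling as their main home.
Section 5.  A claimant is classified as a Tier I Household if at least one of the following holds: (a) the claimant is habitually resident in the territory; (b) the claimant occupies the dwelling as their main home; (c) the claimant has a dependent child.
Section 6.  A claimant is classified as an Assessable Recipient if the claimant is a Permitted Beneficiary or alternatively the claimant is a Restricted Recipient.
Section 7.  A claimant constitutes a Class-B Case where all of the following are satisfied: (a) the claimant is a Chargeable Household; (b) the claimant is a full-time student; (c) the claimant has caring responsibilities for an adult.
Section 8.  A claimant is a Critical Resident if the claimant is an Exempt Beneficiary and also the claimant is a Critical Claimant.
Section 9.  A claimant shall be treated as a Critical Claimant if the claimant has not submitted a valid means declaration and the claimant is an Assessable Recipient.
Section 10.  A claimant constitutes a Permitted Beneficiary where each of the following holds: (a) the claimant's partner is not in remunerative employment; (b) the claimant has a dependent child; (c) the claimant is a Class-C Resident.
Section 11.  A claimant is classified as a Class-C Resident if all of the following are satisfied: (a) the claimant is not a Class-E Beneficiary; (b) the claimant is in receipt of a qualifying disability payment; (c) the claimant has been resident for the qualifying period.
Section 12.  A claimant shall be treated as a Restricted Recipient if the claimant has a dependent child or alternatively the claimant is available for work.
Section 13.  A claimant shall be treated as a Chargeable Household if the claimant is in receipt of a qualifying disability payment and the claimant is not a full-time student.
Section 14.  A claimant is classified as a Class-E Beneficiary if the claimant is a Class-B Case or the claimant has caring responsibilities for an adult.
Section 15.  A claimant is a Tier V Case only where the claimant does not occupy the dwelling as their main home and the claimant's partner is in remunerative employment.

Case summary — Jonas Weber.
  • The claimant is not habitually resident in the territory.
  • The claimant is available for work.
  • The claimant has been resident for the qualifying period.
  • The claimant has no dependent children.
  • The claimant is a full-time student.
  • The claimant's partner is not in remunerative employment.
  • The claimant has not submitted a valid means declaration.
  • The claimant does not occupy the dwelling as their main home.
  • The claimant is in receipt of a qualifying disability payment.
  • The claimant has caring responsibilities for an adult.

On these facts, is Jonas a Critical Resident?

section 5 — Tier I Household: [the claimant is habitually resident in the territory? no] OR [the claimant occupies the dwelling as their main home? no] OR [the claimant has a dependent child? no] → not satisfied.
section 1 — Controlled Recipient: [the claimant is in receipt of a qualifying disability payment? yes] OR [Tier I Household (section 5)? no] → satisfied.
section 4 — Exempt Beneficiary: [Controlled Recipient (section 1)? yes] AND [the claimant occupies the dwelling as their main home? no] → not satisfied.
section 13 — Chargeable Household: [the claimant is in receipt of a qualifying disability payment? yes] AND [the claimant is not a full-time student? no] → not satisfied.
section 7 — Class-B Case: [Chargeable Household (section 13)? no] AND [the claimant is a full-time student? yes] AND [the claimant has caring responsibilities for an adult? yes] → not satisfied.
section 14 — Class-E Beneficiary: [Class-B Case (section 7)? no] OR [the claimant has caring responsibilities for an adult? yes] → satisfied.
section 11 — Class-C Resident: [not a Class-E Beneficiary (section 14)? no] AND [the claimant is in receipt of a qualifying disability payment? yes] AND [the claimant has been resident for the qualifying period? yes] → not satisfied.
section 10 — Permitted Beneficiary: [the claimant's partner is not in remunerative employment? yes] AND [the claimant has a dependent child? no] AND [Class-C Resident (section 11)? no] → not satisfied.
section 12 — Restricted Recipient: [the claimant has a dependent child? no] OR [the claimant is available for work? yes] → satisfied.
section 6 — Assessable Recipient: [Permitted Beneficiary (section 10)? no] OR [Restricted Recipient (section 12)? yes] → satisfied.
section 9 — Critical Claimant: [the claimant has not submitted a valid means declaration? yes] AND [Assessable Recipient (section 6)? yes] → satisfied.
section 8 — Critical Resident: [Exempt Beneficiary (section 4)? no] AND [Critical Claimant (section 9)? yes] → not satisfied.

No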